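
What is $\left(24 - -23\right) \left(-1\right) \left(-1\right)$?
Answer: $47$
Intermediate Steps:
$\left(24 - -23\right) \left(-1\right) \left(-1\right) = \left(24 + 23\right) \left(-1\right) \left(-1\right) = 47 \left(-1\right) \left(-1\right) = \left(-47\right) \left(-1\right) = 47$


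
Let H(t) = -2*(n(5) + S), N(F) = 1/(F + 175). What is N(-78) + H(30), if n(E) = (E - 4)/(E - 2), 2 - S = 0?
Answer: -1355/291 ≈ -4.6564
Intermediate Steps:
S = 2 (S = 2 - 1*0 = 2 + 0 = 2)
n(E) = (-4 + E)/(-2 + E)
N(F) = 1/(175 + F)
H(t) = -14/3 (H(t) = -2*((-4 + 5)/(-2 + 5) + 2) = -2*(1/3 + 2) = -2*((⅓)*1 + 2) = -2*(⅓ + 2) = -2*7/3 = -14/3)
N(-78) + H(30) = 1/(175 - 78) - 14/3 = 1/97 - 14/3 = -1355/291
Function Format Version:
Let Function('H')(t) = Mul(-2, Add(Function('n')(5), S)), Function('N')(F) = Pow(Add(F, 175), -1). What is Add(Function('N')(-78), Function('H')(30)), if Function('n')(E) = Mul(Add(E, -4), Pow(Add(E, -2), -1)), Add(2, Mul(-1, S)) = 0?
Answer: Rational(-1355, 291) ≈ -4.6564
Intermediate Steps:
S = 2 (S = Add(2, Mul(-1, 0)) = Add(2, 0) = 2)
Function('n')(E) = Mul(Pow(Add(-2, E), -1), Add(-4, E)) (Function('n')(E) = Mul(Add(-4, E), Pow(Add(-2, E), -1)) = Mul(Pow(Add(-2, E), -1), Add(-4, E)))
Function('N')(F) = Pow(Add(175, F), -1)
Function('H')(t) = Rational(-14, 3) (Function('H')(t) = Mul(-2, Add(Mul(Pow(Add(-2, 5), -1), Add(-4, 5)), 2)) = Mul(-2, Add(Mul(Pow(3, -1), 1), 2)) = Mul(-2, Add(Mul(Rational(1, 3), 1), 2)) = Mul(-2, Add(Rational(1, 3), 2)) = Mul(-2, Rational(7, 3)) = Rational(-14, 3))
Add(Function('N')(-78), Function('H')(30)) = Add(Pow(Add(175, -78), -1), Rational(-14, 3)) = Add(Pow(97, -1), Rational(-14, 3)) = Add(Rational(1, 97), Rational(-14, 3)) = Rational(-1355, 291)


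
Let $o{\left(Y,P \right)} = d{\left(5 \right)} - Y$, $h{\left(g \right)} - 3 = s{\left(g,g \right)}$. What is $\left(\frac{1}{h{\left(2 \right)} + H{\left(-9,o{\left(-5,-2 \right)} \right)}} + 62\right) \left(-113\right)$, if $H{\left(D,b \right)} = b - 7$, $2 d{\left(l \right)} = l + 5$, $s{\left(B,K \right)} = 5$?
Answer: $- \frac{77179}{11} \approx -7016.3$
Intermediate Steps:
$d{\left(l \right)} = \frac{5}{2} + \frac{l}{2}$ ($d{\left(l \right)} = \frac{l + 5}{2} = \frac{5 + l}{2} = \frac{5}{2} + \frac{l}{2}$)
$h{\left(g \right)} = 8$ ($h{\left(g \right)} = 3 + 5 = 8$)
$o{\left(Y,P \right)} = 5 - Y$ ($o{\left(Y,P \right)} = \left(\frac{5}{2} + \frac{1}{2} \cdot 5\right) - Y = \left(\frac{5}{2} + \frac{5}{2}\right) - Y = 5 - Y$)
$H{\left(D,b \right)} = -7 + b$ ($H{\left(D,b \right)} = b - 7 = -7 + b$)
$\left(\frac{1}{h{\left(2 \right)} + H{\left(-9,o{\left(-5,-2 \right)} \right)}} + 62\right) \left(-113\right) = \left(\frac{1}{8 + \left(-7 + \left(5 - -5\right)\right)} + 62\right) \left(-113\right) = \left(\frac{1}{8 + \left(-7 + \left(5 + 5\right)\right)} + 62\right) \left(-113\right) = \left(\frac{1}{8 + \left(-7 + 10\right)} + 62\right) \left(-113\right) = \left(\frac{1}{8 + 3} + 62\right) \left(-113\right) = \left(\frac{1}{11} + 62\right) \left(-113\right) = \frac{683}{11} \left(-113\right) = - \frac{77179}{11}$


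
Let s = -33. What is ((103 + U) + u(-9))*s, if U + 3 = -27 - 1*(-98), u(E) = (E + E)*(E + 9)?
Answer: -5643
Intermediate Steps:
u(E) = 2*E*(9 + E) (u(E) = (2*E)*(9 + E) = 2*E*(9 + E))
U = 68 (U = -3 + (-27 - 1*(-98)) = -3 + (-27 + 98) = -3 + 71 = 68)
((103 + U) + u(-9))*s = ((103 + 68) + 2*(-9)*(9 - 9))*(-33) = (171 + 2*(-9)*0)*(-33) = (171 + 0)*(-33) = 171*(-33) = -5643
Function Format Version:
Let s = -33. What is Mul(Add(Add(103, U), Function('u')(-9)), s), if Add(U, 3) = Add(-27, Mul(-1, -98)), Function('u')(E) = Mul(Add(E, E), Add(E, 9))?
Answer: -5643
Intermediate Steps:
Function('u')(E) = Mul(2, E, Add(9, E)) (Function('u')(E) = Mul(Mul(2, E), Add(9, E)) = Mul(2, E, Add(9, E)))
U = 68 (U = Add(-3, Add(-27, Mul(-1, -98))) = Add(-3, Add(-27, 98)) = Add(-3, 71) = 68)
Mul(Add(Add(103, U), Function('u')(-9)), s) = Mul(Add(Add(103, 68), Mul(2, -9, Add(9, -9))), -33) = Mul(Add(171, Mul(2, -9, 0)), -33) = Mul(Add(171, 0), -33) = Mul(171, -33) = -5643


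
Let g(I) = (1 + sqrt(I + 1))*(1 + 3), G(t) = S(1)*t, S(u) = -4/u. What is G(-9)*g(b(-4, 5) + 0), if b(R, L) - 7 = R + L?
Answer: 576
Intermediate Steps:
b(R, L) = 7 + L + R (b(R, L) = 7 + (R + L) = 7 + (L + R) = 7 + L + R)
G(t) = -4*t (G(t) = (-4/1)*t = (-4*1)*t = -4*t)
g(I) = 4 + 4*sqrt(1 + I) (g(I) = (1 + sqrt(1 + I))*4 = 4 + 4*sqrt(1 + I))
G(-9)*g(b(-4, 5) + 0) = (-4*(-9))*(4 + 4*sqrt(1 + ((7 + 5 - 4) + 0))) = 36*(4 + 4*sqrt(1 + (8 + 0))) = 36*(4 + 4*sqrt(1 + 8)) = 36*(4 + 4*sqrt(9)) = 36*(4 + 4*3) = 36*(4 + 12) = 36*16 = 576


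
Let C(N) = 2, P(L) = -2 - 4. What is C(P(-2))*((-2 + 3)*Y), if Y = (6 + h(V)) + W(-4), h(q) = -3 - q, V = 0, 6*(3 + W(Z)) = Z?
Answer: -4/3 ≈ -1.3333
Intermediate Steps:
W(Z) = -3 + Z/6
P(L) = -6
Y = -2/3 (Y = (6 + (-3 - 1*0)) + (-3 + (1/6)*(-4)) = (6 + (-3 + 0)) + (-3 - 2/3) = (6 - 3) - 11/3 = 3 - 11/3 = -2/3 ≈ -0.66667)
C(P(-2))*((-2 + 3)*Y) = 2*((-2 + 3)*(-2/3)) = 2*(1*(-2/3)) = 2*(-2/3) = -4/3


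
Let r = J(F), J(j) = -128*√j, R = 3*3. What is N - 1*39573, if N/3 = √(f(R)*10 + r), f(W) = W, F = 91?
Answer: -39573 + 3*√(90 - 128*√91) ≈ -39573.0 + 100.89*I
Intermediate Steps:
R = 9
r = -128*√91 ≈ -1221.0
N = 3*√(90 - 128*√91) (N = 3*√(9*10 - 128*√91) = 3*√(90 - 128*√91) ≈ 100.89*I)
N - 1*39573 = 3*√(90 - 128*√91) - 1*39573 = 3*√(90 - 128*√91) - 39573 = -39573 + 3*√(90 - 128*√91)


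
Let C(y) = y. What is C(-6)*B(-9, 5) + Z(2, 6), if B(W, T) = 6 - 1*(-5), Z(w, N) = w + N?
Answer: -58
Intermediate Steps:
Z(w, N) = N + w
B(W, T) = 11 (B(W, T) = 6 + 5 = 11)
C(-6)*B(-9, 5) + Z(2, 6) = -6*11 + (6 + 2) = -66 + 8 = -58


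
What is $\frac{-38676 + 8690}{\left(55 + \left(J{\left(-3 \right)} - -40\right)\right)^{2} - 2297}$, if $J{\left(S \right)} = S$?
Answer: $- \frac{29986}{6167} \approx -4.8623$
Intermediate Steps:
$\frac{-38676 + 8690}{\left(55 + \left(J{\left(-3 \right)} - -40\right)\right)^{2} - 2297} = \frac{-38676 + 8690}{\left(55 - -37\right)^{2} - 2297} = - \frac{29986}{\left(55 + \left(-3 + 40\right)\right)^{2} - 2297} = - \frac{29986}{\left(55 + 37\right)^{2} - 2297} = - \frac{29986}{92^{2} - 2297} = - \frac{29986}{8464 - 2297} = - \frac{29986}{6167}$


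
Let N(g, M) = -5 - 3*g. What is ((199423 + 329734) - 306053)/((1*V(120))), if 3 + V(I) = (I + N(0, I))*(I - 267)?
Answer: -18592/1409 ≈ -13.195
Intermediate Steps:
V(I) = -3 + (-267 + I)*(-5 + I) (V(I) = -3 + (I + (-5 - 3*0))*(I - 267) = -3 + (I + (-5 + 0))*(-267 + I) = -3 + (I - 5)*(-267 + I) = -3 + (-5 + I)*(-267 + I) = -3 + (-267 + I)*(-5 + I))
((199423 + 329734) - 306053)/((1*V(120))) = ((199423 + 329734) - 306053)/((1*(1332 + 120² - 272*120))) = (529157 - 306053)/((1*(1332 + 14400 - 32640))) = 223104/((1*(-16908))) = 223104/(-16908) = 223104*(-1/16908) = -18592/1409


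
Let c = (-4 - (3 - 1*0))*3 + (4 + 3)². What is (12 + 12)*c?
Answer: 672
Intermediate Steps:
c = 28 (c = (-4 - (3 + 0))*3 + 7² = (-4 - 1*3)*3 + 49 = (-4 - 3)*3 + 49 = -7*3 + 49 = -21 + 49 = 28)
(12 + 12)*c = (12 + 12)*28 = 24*28 = 672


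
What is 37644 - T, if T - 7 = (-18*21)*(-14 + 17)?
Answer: 38771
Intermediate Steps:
T = -1127 (T = 7 + (-18*21)*(-14 + 17) = 7 - 378*3 = 7 - 1134 = -1127)
37644 - T = 37644 - 1*(-1127) = 37644 + 1127 = 38771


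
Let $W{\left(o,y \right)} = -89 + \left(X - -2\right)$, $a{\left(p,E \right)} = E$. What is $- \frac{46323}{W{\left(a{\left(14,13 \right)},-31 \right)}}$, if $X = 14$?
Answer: $\frac{46323}{73} \approx 634.56$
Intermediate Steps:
$W{\left(o,y \right)} = -73$ ($W{\left(o,y \right)} = -89 + \left(14 - -2\right) = -89 + \left(14 + 2\right) = -89 + 16 = -73$)
$- \frac{46323}{W{\left(a{\left(14,13 \right)},-31 \right)}} = - \frac{46323}{-73} = \left(-46323\right) \left(- \frac{1}{73}\right) = \frac{46323}{73}$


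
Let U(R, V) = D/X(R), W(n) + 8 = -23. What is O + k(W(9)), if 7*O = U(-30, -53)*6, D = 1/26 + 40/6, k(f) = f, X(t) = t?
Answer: -85153/2730 ≈ -31.192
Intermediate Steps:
W(n) = -31 (W(n) = -8 - 23 = -31)
D = 523/78 (D = 1*(1/26) + 40*(1/6) = 1/26 + 20/3 = 523/78 ≈ 6.7051)
U(R, V) = 523/(78*R)
O = -523/2730 (O = (((523/78)/(-30))*6)/7 = (((523/78)*(-1/30))*6)/7 = (-523/2340*6)/7 = (1/7)*(-523/390) = -523/2730 ≈ -0.19158)
O + k(W(9)) = -523/2730 - 31 = -85153/2730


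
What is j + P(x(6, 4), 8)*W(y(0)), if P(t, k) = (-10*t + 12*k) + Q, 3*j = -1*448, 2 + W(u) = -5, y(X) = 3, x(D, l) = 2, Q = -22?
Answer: -1582/3 ≈ -527.33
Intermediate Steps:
W(u) = -7 (W(u) = -2 - 5 = -7)
j = -448/3 (j = (-1*448)/3 = (⅓)*(-448) = -448/3 ≈ -149.33)
P(t, k) = -22 - 10*t + 12*k (P(t, k) = (-10*t + 12*k) - 22 = -22 - 10*t + 12*k)
j + P(x(6, 4), 8)*W(y(0)) = -448/3 + (-22 - 10*2 + 12*8)*(-7) = -448/3 + (-22 - 20 + 96)*(-7) = -448/3 + 54*(-7) = -448/3 - 378 = -1582/3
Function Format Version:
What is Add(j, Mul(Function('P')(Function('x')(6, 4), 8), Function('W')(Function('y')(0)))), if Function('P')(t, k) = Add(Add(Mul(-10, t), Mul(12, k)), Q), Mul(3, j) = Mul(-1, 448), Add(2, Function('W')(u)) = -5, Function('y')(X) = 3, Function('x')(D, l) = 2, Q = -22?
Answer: Rational(-1582, 3) ≈ -527.33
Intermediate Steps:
Function('W')(u) = -7 (Function('W')(u) = Add(-2, -5) = -7)
j = Rational(-448, 3) (j = Mul(Rational(1, 3), Mul(-1, 448)) = Mul(Rational(1, 3), -448) = Rational(-448, 3) ≈ -149.33)
Function('P')(t, k) = Add(-22, Mul(-10, t), Mul(12, k)) (Function('P')(t, k) = Add(Add(Mul(-10, t), Mul(12, k)), -22) = Add(-22, Mul(-10, t), Mul(12, k)))
Add(j, Mul(Function('P')(Function('x')(6, 4), 8), Function('W')(Function('y')(0)))) = Add(Rational(-448, 3), Mul(Add(-22, Mul(-10, 2), Mul(12, 8)), -7)) = Add(Rational(-448, 3), Mul(Add(-22, -20, 96), -7)) = Add(Rational(-448, 3), Mul(54, -7)) = Add(Rational(-448, 3), -378) = Rational(-1582, 3)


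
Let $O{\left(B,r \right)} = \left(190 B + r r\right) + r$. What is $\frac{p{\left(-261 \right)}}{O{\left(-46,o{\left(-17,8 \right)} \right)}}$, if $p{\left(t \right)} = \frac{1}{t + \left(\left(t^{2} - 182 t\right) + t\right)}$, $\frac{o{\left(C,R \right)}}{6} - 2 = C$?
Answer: $- \frac{1}{84023730} \approx -1.1901 \cdot 10^{-8}$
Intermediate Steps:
$o{\left(C,R \right)} = 12 + 6 C$
$O{\left(B,r \right)} = r + r^{2} + 190 B$ ($O{\left(B,r \right)} = \left(190 B + r^{2}\right) + r = \left(r^{2} + 190 B\right) + r = r + r^{2} + 190 B$)
$p{\left(t \right)} = \frac{1}{t^{2} - 180 t}$ ($p{\left(t \right)} = \frac{1}{t + \left(t^{2} - 181 t\right)} = \frac{1}{t^{2} - 180 t}$)
$\frac{p{\left(-261 \right)}}{O{\left(-46,o{\left(-17,8 \right)} \right)}} = \frac{\frac{1}{-261} \frac{1}{-180 - 261}}{\left(12 + 6 \left(-17\right)\right) + \left(12 + 6 \left(-17\right)\right)^{2} + 190 \left(-46\right)} = \frac{\left(- \frac{1}{261}\right) \frac{1}{-441}}{\left(12 - 102\right) + \left(12 - 102\right)^{2} - 8740} = \frac{\left(- \frac{1}{261}\right) \left(- \frac{1}{441}\right)}{-90 + \left(-90\right)^{2} - 8740} = \frac{1}{115101 \left(-90 + 8100 - 8740\right)} = \frac{1}{115101 \left(-730\right)} = \frac{1}{115101} \left(- \frac{1}{730}\right) = - \frac{1}{84023730}$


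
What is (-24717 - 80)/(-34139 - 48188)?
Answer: 24797/82327 ≈ 0.30120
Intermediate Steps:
(-24717 - 80)/(-34139 - 48188) = -24797/(-82327) = -24797*(-1/82327) = 24797/82327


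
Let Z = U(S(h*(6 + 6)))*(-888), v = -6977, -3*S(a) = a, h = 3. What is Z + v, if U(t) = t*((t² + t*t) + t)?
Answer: 2934079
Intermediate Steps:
S(a) = -a/3
U(t) = t*(t + 2*t²) (U(t) = t*((t² + t²) + t) = t*(2*t² + t) = t*(t + 2*t²))
Z = 2941056 (Z = ((-(6 + 6))²*(1 + 2*(-(6 + 6))))*(-888) = ((-12)²*(1 + 2*(-12)))*(-888) = (144*(1 - 24))*(-888) = (144*(-23))*(-888) = -3312*(-888) = 2941056)
Z + v = 2941056 - 6977 = 2934079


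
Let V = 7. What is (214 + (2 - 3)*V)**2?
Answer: 42849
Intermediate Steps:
(214 + (2 - 3)*V)**2 = (214 + (2 - 3)*7)**2 = (214 - 1*7)**2 = (214 - 7)**2 = 207**2 = 42849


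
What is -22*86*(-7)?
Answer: 13244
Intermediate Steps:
-22*86*(-7) = -1892*(-7) = 13244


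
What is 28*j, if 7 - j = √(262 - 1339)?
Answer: 196 - 28*I*√1077 ≈ 196.0 - 918.89*I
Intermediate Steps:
j = 7 - I*√1077 (j = 7 - √(262 - 1339) = 7 - √(-1077) = 7 - I*√1077 ≈ 7.0 - 32.818*I)
28*j = 28*(7 - I*√1077) = 196 - 28*I*√1077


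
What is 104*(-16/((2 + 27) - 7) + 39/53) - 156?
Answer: -90428/583 ≈ -155.11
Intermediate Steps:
104*(-16/((2 + 27) - 7) + 39/53) - 156 = 104*(-16/(29 - 7) + 39*(1/53)) - 156 = 104*(-16/22 + 39/53) - 156 = 104*(-16*1/22 + 39/53) - 156 = 104*(-8/11 + 39/53) - 156 = 104*(5/583) - 156 = 520/583 - 156 = -90428/583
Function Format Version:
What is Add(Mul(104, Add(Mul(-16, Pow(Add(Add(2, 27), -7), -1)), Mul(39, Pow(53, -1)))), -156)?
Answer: Rational(-90428, 583) ≈ -155.11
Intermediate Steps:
Add(Mul(104, Add(Mul(-16, Pow(Add(Add(2, 27), -7), -1)), Mul(39, Pow(53, -1)))), -156) = Add(Mul(104, Add(Mul(-16, Pow(Add(29, -7), -1)), Mul(39, Rational(1, 53)))), -156) = Add(Mul(104, Add(Mul(-16, Pow(22, -1)), Rational(39, 53))), -156) = Add(Mul(104, Add(Mul(-16, Rational(1, 22)), Rational(39, 53))), -156) = Add(Mul(104, Add(Rational(-8, 11), Rational(39, 53))), -156) = Add(Mul(104, Rational(5, 583)), -156) = Add(Rational(520, 583), -156) = Rational(-90428, 583)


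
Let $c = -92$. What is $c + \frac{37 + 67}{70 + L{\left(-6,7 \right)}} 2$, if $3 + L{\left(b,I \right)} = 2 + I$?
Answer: $- \frac{1696}{19} \approx -89.263$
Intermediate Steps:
$L{\left(b,I \right)} = -1 + I$ ($L{\left(b,I \right)} = -3 + \left(2 + I\right) = -1 + I$)
$c + \frac{37 + 67}{70 + L{\left(-6,7 \right)}} 2 = -92 + \frac{37 + 67}{70 + \left(-1 + 7\right)} 2 = -92 + \frac{104}{70 + 6} \cdot 2 = -92 + \frac{104}{76} \cdot 2 = -92 + 104 \cdot \frac{1}{76} \cdot 2 = -92 + \frac{26}{19} \cdot 2 = -92 + \frac{52}{19} = - \frac{1696}{19}$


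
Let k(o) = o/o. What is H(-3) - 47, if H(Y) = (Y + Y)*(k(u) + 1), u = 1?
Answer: -59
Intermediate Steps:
k(o) = 1
H(Y) = 4*Y (H(Y) = (Y + Y)*(1 + 1) = (2*Y)*2 = 4*Y)
H(-3) - 47 = 4*(-3) - 47 = -12 - 47 = -59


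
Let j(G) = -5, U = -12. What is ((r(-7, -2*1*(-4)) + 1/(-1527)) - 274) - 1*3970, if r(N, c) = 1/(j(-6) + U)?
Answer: -110171540/25959 ≈ -4244.1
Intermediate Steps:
r(N, c) = -1/17 (r(N, c) = 1/(-5 - 12) = 1/(-17) = -1/17)
((r(-7, -2*1*(-4)) + 1/(-1527)) - 274) - 1*3970 = ((-1/17 + 1/(-1527)) - 274) - 1*3970 = ((-1/17 - 1/1527) - 274) - 3970 = (-1544/25959 - 274) - 3970 = -7114310/25959 - 3970 = -110171540/25959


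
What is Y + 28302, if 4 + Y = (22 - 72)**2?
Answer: 30798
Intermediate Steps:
Y = 2496 (Y = -4 + (22 - 72)**2 = -4 + (-50)**2 = -4 + 2500 = 2496)
Y + 28302 = 2496 + 28302 = 30798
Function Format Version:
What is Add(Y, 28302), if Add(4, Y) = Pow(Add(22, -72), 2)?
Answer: 30798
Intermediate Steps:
Y = 2496 (Y = Add(-4, Pow(Add(22, -72), 2)) = Add(-4, Pow(-50, 2)) = Add(-4, 2500) = 2496)
Add(Y, 28302) = Add(2496, 28302) = 30798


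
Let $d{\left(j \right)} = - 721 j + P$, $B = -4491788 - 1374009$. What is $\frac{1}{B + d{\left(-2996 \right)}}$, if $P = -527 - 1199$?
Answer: $- \frac{1}{3707407} \approx -2.6973 \cdot 10^{-7}$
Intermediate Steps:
$P = -1726$ ($P = -527 - 1199 = -1726$)
$B = -5865797$
$d{\left(j \right)} = -1726 - 721 j$ ($d{\left(j \right)} = - 721 j - 1726 = -1726 - 721 j$)
$\frac{1}{B + d{\left(-2996 \right)}} = \frac{1}{-5865797 - -2158390} = \frac{1}{-5865797 + \left(-1726 + 2160116\right)} = \frac{1}{-5865797 + 2158390} = \frac{1}{-3707407} = - \frac{1}{3707407}$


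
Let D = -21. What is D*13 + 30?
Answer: -243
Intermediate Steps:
D*13 + 30 = -21*13 + 30 = -273 + 30 = -243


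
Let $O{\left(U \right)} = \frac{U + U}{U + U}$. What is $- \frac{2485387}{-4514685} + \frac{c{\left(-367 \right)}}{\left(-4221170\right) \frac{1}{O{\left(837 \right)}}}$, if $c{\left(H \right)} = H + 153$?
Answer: $\frac{1049220718538}{1905725288145} \approx 0.55056$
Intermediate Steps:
$O{\left(U \right)} = 1$ ($O{\left(U \right)} = \frac{2 U}{2 U} = 2 U \frac{1}{2 U} = 1$)
$c{\left(H \right)} = 153 + H$
$- \frac{2485387}{-4514685} + \frac{c{\left(-367 \right)}}{\left(-4221170\right) \frac{1}{O{\left(837 \right)}}} = - \frac{2485387}{-4514685} + \frac{153 - 367}{\left(-4221170\right) 1^{-1}} = \left(-2485387\right) \left(- \frac{1}{4514685}\right) - \frac{214}{\left(-4221170\right) 1} = \frac{2485387}{4514685} - \frac{214}{-4221170} = \frac{2485387}{4514685} - - \frac{107}{2110585} = \frac{2485387}{4514685} + \frac{107}{2110585} = \frac{1049220718538}{1905725288145}$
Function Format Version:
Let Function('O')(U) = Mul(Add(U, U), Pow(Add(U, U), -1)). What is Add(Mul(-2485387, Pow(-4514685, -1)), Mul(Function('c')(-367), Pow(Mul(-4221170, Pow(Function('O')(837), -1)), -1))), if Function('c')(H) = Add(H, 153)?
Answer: Rational(1049220718538, 1905725288145) ≈ 0.55056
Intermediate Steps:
Function('O')(U) = 1 (Function('O')(U) = Mul(Mul(2, U), Pow(Mul(2, U), -1)) = Mul(Mul(2, U), Mul(Rational(1, 2), Pow(U, -1))) = 1)
Function('c')(H) = Add(153, H)
Add(Mul(-2485387, Pow(-4514685, -1)), Mul(Function('c')(-367), Pow(Mul(-4221170, Pow(Function('O')(837), -1)), -1))) = Add(Mul(-2485387, Pow(-4514685, -1)), Mul(Add(153, -367), Pow(Mul(-4221170, Pow(1, -1)), -1))) = Add(Mul(-2485387, Rational(-1, 4514685)), Mul(-214, Pow(Mul(-4221170, 1), -1))) = Add(Rational(2485387, 4514685), Mul(-214, Pow(-4221170, -1))) = Add(Rational(2485387, 4514685), Mul(-214, Rational(-1, 4221170))) = Add(Rational(2485387, 4514685), Rational(107, 2110585)) = Rational(1049220718538, 1905725288145)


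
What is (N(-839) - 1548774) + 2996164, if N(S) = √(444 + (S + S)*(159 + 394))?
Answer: 1447390 + I*√927490 ≈ 1.4474e+6 + 963.06*I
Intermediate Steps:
N(S) = √(444 + 1106*S) (N(S) = √(444 + (2*S)*553) = √(444 + 1106*S))
(N(-839) - 1548774) + 2996164 = (√(444 + 1106*(-839)) - 1548774) + 2996164 = (√(444 - 927934) - 1548774) + 2996164 = (√(-927490) - 1548774) + 2996164 = (I*√927490 - 1548774) + 2996164 = (-1548774 + I*√927490) + 2996164 = 1447390 + I*√927490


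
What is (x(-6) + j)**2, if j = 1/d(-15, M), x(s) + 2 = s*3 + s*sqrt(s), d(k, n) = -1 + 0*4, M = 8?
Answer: 225 + 252*I*sqrt(6) ≈ 225.0 + 617.27*I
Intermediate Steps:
d(k, n) = -1 (d(k, n) = -1 + 0 = -1)
x(s) = -2 + s**(3/2) + 3*s (x(s) = -2 + (s*3 + s*sqrt(s)) = -2 + (3*s + s**(3/2)) = -2 + (s**(3/2) + 3*s) = -2 + s**(3/2) + 3*s)
j = -1 (j = 1/(-1) = -1)
(x(-6) + j)**2 = ((-2 + (-6)**(3/2) + 3*(-6)) - 1)**2 = ((-2 - 6*I*sqrt(6) - 18) - 1)**2 = ((-20 - 6*I*sqrt(6)) - 1)**2 = (-21 - 6*I*sqrt(6))**2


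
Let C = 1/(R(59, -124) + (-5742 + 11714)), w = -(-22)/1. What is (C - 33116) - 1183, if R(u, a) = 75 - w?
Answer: -206651474/6025 ≈ -34299.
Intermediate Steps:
w = 22 (w = -(-22) = -2*(-11) = 22)
R(u, a) = 53 (R(u, a) = 75 - 1*22 = 75 - 22 = 53)
C = 1/6025 (C = 1/(53 + (-5742 + 11714)) = 1/(53 + 5972) = 1/6025 ≈ 0.00016598)
(C - 33116) - 1183 = (1/6025 - 33116) - 1183 = -199523899/6025 - 1183 = -206651474/6025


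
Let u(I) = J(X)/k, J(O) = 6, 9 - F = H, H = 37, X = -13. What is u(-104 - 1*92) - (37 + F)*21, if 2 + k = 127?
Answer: -23619/125 ≈ -188.95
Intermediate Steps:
F = -28 (F = 9 - 1*37 = 9 - 37 = -28)
k = 125 (k = -2 + 127 = 125)
u(I) = 6/125
u(-104 - 1*92) - (37 + F)*21 = 6/125 - (37 - 28)*21 = 6/125 - 9*21 = 6/125 - 1*189 = 6/125 - 189 = -23619/125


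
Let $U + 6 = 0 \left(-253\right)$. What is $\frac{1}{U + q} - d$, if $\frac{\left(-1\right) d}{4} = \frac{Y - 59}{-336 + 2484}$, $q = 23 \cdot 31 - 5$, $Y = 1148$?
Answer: $\frac{255005}{125658} \approx 2.0294$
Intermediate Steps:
$U = -6$ ($U = -6 + 0 \left(-253\right) = -6 + 0 = -6$)
$q = 708$ ($q = 713 - 5 = 708$)
$d = - \frac{363}{179}$ ($d = - 4 \frac{1148 - 59}{-336 + 2484} = - 4 \cdot \frac{1089}{2148} = - 4 \cdot 1089 \cdot \frac{1}{2148} = \left(-4\right) \frac{363}{716} = - \frac{363}{179} \approx -2.0279$)
$\frac{1}{U + q} - d = \frac{1}{-6 + 708} - - \frac{363}{179} = \frac{1}{702} + \frac{363}{179} = \frac{255005}{125658}$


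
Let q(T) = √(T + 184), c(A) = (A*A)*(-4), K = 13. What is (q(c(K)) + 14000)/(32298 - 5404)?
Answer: 1000/1921 + I*√123/13447 ≈ 0.52056 + 0.00082476*I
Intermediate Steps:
c(A) = -4*A² (c(A) = A²*(-4) = -4*A²)
q(T) = √(184 + T)
(q(c(K)) + 14000)/(32298 - 5404) = (√(184 - 4*13²) + 14000)/(32298 - 5404) = (√(184 - 4*169) + 14000)/26894 = (√(184 - 676) + 14000)*(1/26894) = (√(-492) + 14000)*(1/26894) = (2*I*√123 + 14000)*(1/26894) = (14000 + 2*I*√123)*(1/26894) = 1000/1921 + I*√123/13447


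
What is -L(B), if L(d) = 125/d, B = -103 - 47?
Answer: ⅚ ≈ 0.83333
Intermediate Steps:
B = -150
-L(B) = -125/(-150) = -125*(-1)/150 = -1*(-⅚) = ⅚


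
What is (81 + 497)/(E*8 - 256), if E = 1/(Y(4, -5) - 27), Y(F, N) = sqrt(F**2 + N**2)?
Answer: -6370427/2824964 + 289*sqrt(41)/2824964 ≈ -2.2544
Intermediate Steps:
E = 1/(-27 + sqrt(41)) (E = 1/(sqrt(4**2 + (-5)**2) - 27) = 1/(sqrt(16 + 25) - 27) = 1/(sqrt(41) - 27) = 1/(-27 + sqrt(41)) ≈ -0.048551)
(81 + 497)/(E*8 - 256) = (81 + 497)/((-27/688 - sqrt(41)/688)*8 - 256) = 578/((-27/86 - sqrt(41)/86) - 256) = 578/(-22043/86 - sqrt(41)/86)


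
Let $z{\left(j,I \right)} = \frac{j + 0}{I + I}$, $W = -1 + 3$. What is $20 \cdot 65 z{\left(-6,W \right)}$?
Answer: $-1950$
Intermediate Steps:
$W = 2$
$z{\left(j,I \right)} = \frac{j}{2 I}$
$20 \cdot 65 z{\left(-6,W \right)} = 20 \cdot 65 \cdot \frac{1}{2} \left(-6\right) \frac{1}{2} = 1300 \cdot \frac{1}{2} \left(-6\right) \frac{1}{2} = 1300 \left(- \frac{3}{2}\right) = -1950$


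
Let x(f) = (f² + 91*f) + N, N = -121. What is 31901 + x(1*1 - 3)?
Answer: 31602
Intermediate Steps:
x(f) = -121 + f² + 91*f (x(f) = (f² + 91*f) - 121 = -121 + f² + 91*f)
31901 + x(1*1 - 3) = 31901 + (-121 + (1*1 - 3)² + 91*(1*1 - 3)) = 31901 + (-121 + (1 - 3)² + 91*(1 - 3)) = 31901 + (-121 + (-2)² + 91*(-2)) = 31901 + (-121 + 4 - 182) = 31901 - 299 = 31602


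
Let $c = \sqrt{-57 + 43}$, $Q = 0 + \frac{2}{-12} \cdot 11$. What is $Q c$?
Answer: $- \frac{11 i \sqrt{14}}{6} \approx - 6.8597 i$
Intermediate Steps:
$Q = - \frac{11}{6}$ ($Q = 0 + 2 \left(- \frac{1}{12}\right) 11 = 0 - \frac{11}{6} = - \frac{11}{6} \approx -1.8333$)
$c = i \sqrt{14}$ ($c = \sqrt{-14} = i \sqrt{14} \approx 3.7417 i$)
$Q c = - \frac{11 i \sqrt{14}}{6}$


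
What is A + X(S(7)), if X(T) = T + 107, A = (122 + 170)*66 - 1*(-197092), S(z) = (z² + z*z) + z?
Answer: 216576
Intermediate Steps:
S(z) = z + 2*z² (S(z) = (z² + z²) + z = 2*z² + z = z + 2*z²)
A = 216364 (A = 292*66 + 197092 = 19272 + 197092 = 216364)
X(T) = 107 + T
A + X(S(7)) = 216364 + (107 + 7*(1 + 2*7)) = 216364 + (107 + 7*(1 + 14)) = 216364 + (107 + 7*15) = 216364 + (107 + 105) = 216364 + 212 = 216576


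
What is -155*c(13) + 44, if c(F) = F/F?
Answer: -111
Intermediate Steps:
c(F) = 1
-155*c(13) + 44 = -155*1 + 44 = -155 + 44 = -111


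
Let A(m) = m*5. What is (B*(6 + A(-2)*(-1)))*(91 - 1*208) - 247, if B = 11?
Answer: -20839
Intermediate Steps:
A(m) = 5*m
(B*(6 + A(-2)*(-1)))*(91 - 1*208) - 247 = (11*(6 + (5*(-2))*(-1)))*(91 - 1*208) - 247 = (11*(6 - 10*(-1)))*(91 - 208) - 247 = (11*(6 + 10))*(-117) - 247 = (11*16)*(-117) - 247 = 176*(-117) - 247 = -20592 - 247 = -20839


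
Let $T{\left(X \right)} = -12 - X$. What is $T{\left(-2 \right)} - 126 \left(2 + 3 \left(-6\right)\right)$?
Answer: $2006$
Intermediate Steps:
$T{\left(-2 \right)} - 126 \left(2 + 3 \left(-6\right)\right) = \left(-12 - -2\right) - 126 \left(2 + 3 \left(-6\right)\right) = \left(-12 + 2\right) - 126 \left(2 - 18\right) = -10 - -2016 = -10 + 2016 = 2006$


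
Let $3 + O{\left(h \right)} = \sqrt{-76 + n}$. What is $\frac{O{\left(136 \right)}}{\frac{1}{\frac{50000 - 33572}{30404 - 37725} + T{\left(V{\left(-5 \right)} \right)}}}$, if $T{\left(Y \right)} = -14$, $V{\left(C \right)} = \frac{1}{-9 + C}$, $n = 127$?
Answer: $\frac{356766}{7321} - \frac{118922 \sqrt{51}}{7321} \approx -67.273$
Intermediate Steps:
$O{\left(h \right)} = -3 + \sqrt{51}$ ($O{\left(h \right)} = -3 + \sqrt{-76 + 127} = -3 + \sqrt{51}$)
$\frac{O{\left(136 \right)}}{\frac{1}{\frac{50000 - 33572}{30404 - 37725} + T{\left(V{\left(-5 \right)} \right)}}} = \frac{-3 + \sqrt{51}}{\frac{1}{\frac{50000 - 33572}{30404 - 37725} - 14}} = \frac{-3 + \sqrt{51}}{\frac{1}{\frac{16428}{-7321} - 14}} = \frac{-3 + \sqrt{51}}{\frac{1}{16428 \left(- \frac{1}{7321}\right) - 14}} = \frac{-3 + \sqrt{51}}{\frac{1}{- \frac{16428}{7321} - 14}} = \frac{-3 + \sqrt{51}}{\frac{1}{- \frac{118922}{7321}}} = \frac{-3 + \sqrt{51}}{- \frac{7321}{118922}} = \left(-3 + \sqrt{51}\right) \left(- \frac{118922}{7321}\right) = \frac{356766}{7321} - \frac{118922 \sqrt{51}}{7321}$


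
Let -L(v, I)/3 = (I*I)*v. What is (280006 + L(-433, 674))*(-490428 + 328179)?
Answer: -95789299607970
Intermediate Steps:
L(v, I) = -3*v*I**2 (L(v, I) = -3*I*I*v = -3*I**2*v = -3*v*I**2)
(280006 + L(-433, 674))*(-490428 + 328179) = (280006 - 3*(-433)*674**2)*(-490428 + 328179) = (280006 - 3*(-433)*454276)*(-162249) = (280006 + 590104524)*(-162249) = 590384530*(-162249) = -95789299607970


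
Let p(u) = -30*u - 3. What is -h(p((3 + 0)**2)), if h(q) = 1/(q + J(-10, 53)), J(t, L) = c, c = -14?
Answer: 1/287 ≈ 0.0034843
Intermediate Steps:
p(u) = -3 - 30*u
J(t, L) = -14
h(q) = 1/(-14 + q) (h(q) = 1/(q - 14) = 1/(-14 + q))
-h(p((3 + 0)**2)) = -1/(-14 + (-3 - 30*(3 + 0)**2)) = -1/(-14 + (-3 - 30*3**2)) = -1/(-14 + (-3 - 30*9)) = -1/(-14 + (-3 - 270)) = -1/(-14 - 273) = -1/(-287) = -1*(-1/287) = 1/287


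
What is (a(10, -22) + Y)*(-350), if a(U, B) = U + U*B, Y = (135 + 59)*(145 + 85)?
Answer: -15543500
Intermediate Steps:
Y = 44620 (Y = 194*230 = 44620)
a(U, B) = U + B*U
(a(10, -22) + Y)*(-350) = (10*(1 - 22) + 44620)*(-350) = (10*(-21) + 44620)*(-350) = (-210 + 44620)*(-350) = 44410*(-350) = -15543500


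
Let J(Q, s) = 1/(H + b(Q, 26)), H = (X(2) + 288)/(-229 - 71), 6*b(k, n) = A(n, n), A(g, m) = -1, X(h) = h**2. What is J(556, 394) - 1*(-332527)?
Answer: 18953989/57 ≈ 3.3253e+5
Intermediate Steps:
b(k, n) = -1/6 (b(k, n) = (1/6)*(-1) = -1/6)
H = -73/75 (H = (2**2 + 288)/(-229 - 71) = (4 + 288)/(-300) = 292*(-1/300) = -73/75 ≈ -0.97333)
J(Q, s) = -50/57 (J(Q, s) = 1/(-73/75 - 1/6) = 1/(-57/50) = -50/57)
J(556, 394) - 1*(-332527) = -50/57 - 1*(-332527) = -50/57 + 332527 = 18953989/57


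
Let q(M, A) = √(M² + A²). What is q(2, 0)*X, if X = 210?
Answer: 420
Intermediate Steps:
q(M, A) = √(A² + M²)
q(2, 0)*X = √(0² + 2²)*210 = √(0 + 4)*210 = √4*210 = 2*210 = 420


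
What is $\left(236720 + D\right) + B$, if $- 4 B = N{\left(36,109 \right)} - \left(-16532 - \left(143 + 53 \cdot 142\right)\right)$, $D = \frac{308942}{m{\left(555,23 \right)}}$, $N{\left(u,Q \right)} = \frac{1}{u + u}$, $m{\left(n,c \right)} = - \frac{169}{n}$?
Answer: $- \frac{38154131377}{48672} \approx -7.839 \cdot 10^{5}$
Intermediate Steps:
$N{\left(u,Q \right)} = \frac{1}{2 u}$
$D = - \frac{171462810}{169}$ ($D = \frac{308942}{\left(-169\right) \frac{1}{555}} = \frac{308942}{- \frac{169}{555}} = 308942 \left(- \frac{555}{169}\right) = - \frac{171462810}{169} \approx -1.0146 \cdot 10^{6}$)
$B = - \frac{1742473}{288}$ ($B = - \frac{\frac{1}{2 \cdot 36} - \left(-16532 - \left(143 + 53 \cdot 142\right)\right)}{4} = - \frac{\frac{1}{2} \cdot \frac{1}{36} - \left(-16532 - \left(143 + 7526\right)\right)}{4} = - \frac{\frac{1}{72} - \left(-16532 - 7669\right)}{4} = - \frac{\frac{1}{72} - -24201}{4} = - \frac{\frac{1}{72} + 24201}{4} = \left(- \frac{1}{4}\right) \frac{1742473}{72} = - \frac{1742473}{288} \approx -6050.3$)
$\left(236720 + D\right) + B = \left(236720 - \frac{171462810}{169}\right) - \frac{1742473}{288} = - \frac{131457130}{169} - \frac{1742473}{288} = - \frac{38154131377}{48672}$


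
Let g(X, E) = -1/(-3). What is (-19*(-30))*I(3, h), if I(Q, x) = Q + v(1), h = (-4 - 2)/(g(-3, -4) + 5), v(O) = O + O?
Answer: 2850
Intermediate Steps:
v(O) = 2*O
g(X, E) = ⅓ (g(X, E) = -1*(-⅓) = ⅓)
h = -9/8 (h = (-4 - 2)/(⅓ + 5) = -6/16/3 = -6*3/16 = -9/8 ≈ -1.1250)
I(Q, x) = 2 + Q (I(Q, x) = Q + 2*1 = Q + 2 = 2 + Q)
(-19*(-30))*I(3, h) = (-19*(-30))*(2 + 3) = 570*5 = 2850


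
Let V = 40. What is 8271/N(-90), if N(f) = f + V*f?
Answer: -919/410 ≈ -2.2415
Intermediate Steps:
N(f) = 41*f (N(f) = f + 40*f = 41*f)
8271/N(-90) = 8271/((41*(-90))) = 8271/(-3690) = 8271*(-1/3690) = -919/410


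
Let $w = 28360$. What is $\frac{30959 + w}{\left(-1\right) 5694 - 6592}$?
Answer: $- \frac{59319}{12286} \approx -4.8282$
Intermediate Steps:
$\frac{30959 + w}{\left(-1\right) 5694 - 6592} = \frac{30959 + 28360}{\left(-1\right) 5694 - 6592} = \frac{59319}{-5694 - 6592} = \frac{59319}{-12286} = 59319 \left(- \frac{1}{12286}\right) = - \frac{59319}{12286}$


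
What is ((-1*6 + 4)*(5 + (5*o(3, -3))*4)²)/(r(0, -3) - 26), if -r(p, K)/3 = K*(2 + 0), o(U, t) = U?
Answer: 4225/4 ≈ 1056.3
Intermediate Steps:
r(p, K) = -6*K (r(p, K) = -3*K*(2 + 0) = -3*K*2 = -6*K)
((-1*6 + 4)*(5 + (5*o(3, -3))*4)²)/(r(0, -3) - 26) = ((-1*6 + 4)*(5 + (5*3)*4)²)/(-6*(-3) - 26) = ((-6 + 4)*(5 + 15*4)²)/(18 - 26) = -2*(5 + 60)²/(-8) = -2*65²*(-⅛) = -2*4225*(-⅛) = -8450*(-⅛) = 4225/4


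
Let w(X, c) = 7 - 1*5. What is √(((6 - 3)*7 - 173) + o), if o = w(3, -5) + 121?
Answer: I*√29 ≈ 5.3852*I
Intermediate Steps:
w(X, c) = 2 (w(X, c) = 7 - 5 = 2)
o = 123 (o = 2 + 121 = 123)
√(((6 - 3)*7 - 173) + o) = √(((6 - 3)*7 - 173) + 123) = √((3*7 - 173) + 123) = √((21 - 173) + 123) = √(-152 + 123) = √(-29) = I*√29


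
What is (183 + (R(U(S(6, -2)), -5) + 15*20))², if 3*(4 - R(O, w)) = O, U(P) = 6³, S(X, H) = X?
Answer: 172225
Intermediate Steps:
U(P) = 216
R(O, w) = 4 - O/3
(183 + (R(U(S(6, -2)), -5) + 15*20))² = (183 + ((4 - ⅓*216) + 15*20))² = (183 + ((4 - 72) + 300))² = (183 + (-68 + 300))² = (183 + 232)² = 415² = 172225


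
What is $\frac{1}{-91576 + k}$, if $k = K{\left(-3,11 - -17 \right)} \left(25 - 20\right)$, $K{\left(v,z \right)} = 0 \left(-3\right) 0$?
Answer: $- \frac{1}{91576} \approx -1.092 \cdot 10^{-5}$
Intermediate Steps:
$K{\left(v,z \right)} = 0$ ($K{\left(v,z \right)} = 0 \cdot 0 = 0$)
$k = 0$ ($k = 0 \left(25 - 20\right) = 0 \cdot 5 = 0$)
$\frac{1}{-91576 + k} = \frac{1}{-91576 + 0} = \frac{1}{-91576} = - \frac{1}{91576}$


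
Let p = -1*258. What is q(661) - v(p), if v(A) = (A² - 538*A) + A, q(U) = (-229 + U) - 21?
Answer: -204699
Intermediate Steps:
q(U) = -250 + U
p = -258
v(A) = A² - 537*A
q(661) - v(p) = (-250 + 661) - (-258)*(-537 - 258) = 411 - (-258)*(-795) = 411 - 1*205110 = 411 - 205110 = -204699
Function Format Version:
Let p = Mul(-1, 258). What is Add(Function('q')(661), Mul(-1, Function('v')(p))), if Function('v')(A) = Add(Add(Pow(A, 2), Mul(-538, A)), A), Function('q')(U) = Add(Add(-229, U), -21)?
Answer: -204699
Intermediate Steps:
Function('q')(U) = Add(-250, U)
p = -258
Function('v')(A) = Add(Pow(A, 2), Mul(-537, A))
Add(Function('q')(661), Mul(-1, Function('v')(p))) = Add(Add(-250, 661), Mul(-1, Mul(-258, Add(-537, -258)))) = Add(411, Mul(-1, Mul(-258, -795))) = Add(411, Mul(-1, 205110)) = Add(411, -205110) = -204699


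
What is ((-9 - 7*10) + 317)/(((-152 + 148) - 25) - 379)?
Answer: -7/12 ≈ -0.58333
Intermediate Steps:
((-9 - 7*10) + 317)/(((-152 + 148) - 25) - 379) = ((-9 - 70) + 317)/((-4 - 25) - 379) = (-79 + 317)/(-29 - 379) = 238/(-408) = 238*(-1/408) = -7/12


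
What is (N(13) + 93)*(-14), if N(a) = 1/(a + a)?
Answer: -16933/13 ≈ -1302.5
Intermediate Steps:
N(a) = 1/(2*a)
(N(13) + 93)*(-14) = ((1/2)/13 + 93)*(-14) = ((1/2)*(1/13) + 93)*(-14) = (1/26 + 93)*(-14) = (2419/26)*(-14) = -16933/13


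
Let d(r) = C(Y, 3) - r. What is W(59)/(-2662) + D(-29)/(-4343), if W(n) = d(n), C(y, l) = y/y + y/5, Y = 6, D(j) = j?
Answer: 809701/28902665 ≈ 0.028015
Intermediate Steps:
C(y, l) = 1 + y/5 (C(y, l) = 1 + y*(⅕) = 1 + y/5)
d(r) = 11/5 - r (d(r) = (1 + (⅕)*6) - r = (1 + 6/5) - r = 11/5 - r)
W(n) = 11/5 - n
W(59)/(-2662) + D(-29)/(-4343) = (11/5 - 1*59)/(-2662) - 29/(-4343) = (11/5 - 59)*(-1/2662) - 29*(-1/4343) = -284/5*(-1/2662) + 29/4343 = 142/6655 + 29/4343 = 809701/28902665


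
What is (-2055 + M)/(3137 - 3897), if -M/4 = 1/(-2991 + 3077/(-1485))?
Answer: 24036519/8889424 ≈ 2.7039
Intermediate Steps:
M = 1485/1111178 (M = -4/(-2991 + 3077/(-1485)) = -4/(-2991 + 3077*(-1/1485)) = -4/(-2991 - 3077/1485) = -4/(-4444712/1485) = -4*(-1485/4444712) = 1485/1111178 ≈ 0.0013364)
(-2055 + M)/(3137 - 3897) = (-2055 + 1485/1111178)/(3137 - 3897) = -2283469305/1111178/(-760) = -2283469305/1111178*(-1/760) = 24036519/8889424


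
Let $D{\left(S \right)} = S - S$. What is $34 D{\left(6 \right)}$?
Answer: $0$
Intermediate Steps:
$D{\left(S \right)} = 0$
$34 D{\left(6 \right)} = 34 \cdot 0 = 0$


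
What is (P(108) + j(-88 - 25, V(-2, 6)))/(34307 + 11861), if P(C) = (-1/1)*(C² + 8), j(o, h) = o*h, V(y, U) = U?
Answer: -6175/23084 ≈ -0.26750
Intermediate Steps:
j(o, h) = h*o
P(C) = -8 - C² (P(C) = (-1*1)*(8 + C²) = -(8 + C²) = -8 - C²)
(P(108) + j(-88 - 25, V(-2, 6)))/(34307 + 11861) = ((-8 - 1*108²) + 6*(-88 - 25))/(34307 + 11861) = ((-8 - 1*11664) + 6*(-113))/46168 = ((-8 - 11664) - 678)*(1/46168) = (-11672 - 678)*(1/46168) = -12350*1/46168 = -6175/23084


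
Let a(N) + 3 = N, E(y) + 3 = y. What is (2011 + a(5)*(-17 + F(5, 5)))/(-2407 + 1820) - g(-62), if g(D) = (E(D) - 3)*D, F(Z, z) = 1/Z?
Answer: -12383847/2935 ≈ -4219.4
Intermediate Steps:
E(y) = -3 + y
a(N) = -3 + N
g(D) = D*(-6 + D) (g(D) = ((-3 + D) - 3)*D = (-6 + D)*D = D*(-6 + D))
(2011 + a(5)*(-17 + F(5, 5)))/(-2407 + 1820) - g(-62) = (2011 + (-3 + 5)*(-17 + 1/5))/(-2407 + 1820) - (-62)*(-6 - 62) = (2011 + 2*(-17 + ⅕))/(-587) - (-62)*(-68) = (2011 + 2*(-84/5))*(-1/587) - 1*4216 = (2011 - 168/5)*(-1/587) - 4216 = (9887/5)*(-1/587) - 4216 = -9887/2935 - 4216 = -12383847/2935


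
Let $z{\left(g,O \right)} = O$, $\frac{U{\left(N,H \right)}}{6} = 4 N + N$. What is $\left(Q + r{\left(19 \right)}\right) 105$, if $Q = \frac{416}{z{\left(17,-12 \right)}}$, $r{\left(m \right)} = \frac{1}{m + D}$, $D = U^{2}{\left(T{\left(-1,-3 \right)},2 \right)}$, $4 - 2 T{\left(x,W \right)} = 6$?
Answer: $- \frac{3345055}{919} \approx -3639.9$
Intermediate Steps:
$T{\left(x,W \right)} = -1$ ($T{\left(x,W \right)} = 2 - 3 = -1$)
$U{\left(N,H \right)} = 30 N$ ($U{\left(N,H \right)} = 6 \left(4 N + N\right) = 6 \cdot 5 N = 30 N$)
$D = 900$ ($D = \left(30 \left(-1\right)\right)^{2} = \left(-30\right)^{2} = 900$)
$r{\left(m \right)} = \frac{1}{900 + m}$ ($r{\left(m \right)} = \frac{1}{m + 900} = \frac{1}{900 + m}$)
$Q = - \frac{104}{3}$ ($Q = \frac{416}{-12} = 416 \left(- \frac{1}{12}\right) = - \frac{104}{3} \approx -34.667$)
$\left(Q + r{\left(19 \right)}\right) 105 = \left(- \frac{104}{3} + \frac{1}{900 + 19}\right) 105 = \left(- \frac{104}{3} + \frac{1}{919}\right) 105 = \left(- \frac{95573}{2757}\right) 105 = - \frac{3345055}{919}$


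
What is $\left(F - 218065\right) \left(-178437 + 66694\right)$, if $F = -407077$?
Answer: $69855242506$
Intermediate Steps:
$\left(F - 218065\right) \left(-178437 + 66694\right) = \left(-407077 - 218065\right) \left(-178437 + 66694\right) = \left(-625142\right) \left(-111743\right) = 69855242506$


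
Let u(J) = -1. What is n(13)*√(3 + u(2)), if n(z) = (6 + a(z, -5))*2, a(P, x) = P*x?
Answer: -118*√2 ≈ -166.88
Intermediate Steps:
n(z) = 12 - 10*z (n(z) = (6 + z*(-5))*2 = (6 - 5*z)*2 = 12 - 10*z)
n(13)*√(3 + u(2)) = (12 - 10*13)*√(3 - 1) = (12 - 130)*√2 = -118*√2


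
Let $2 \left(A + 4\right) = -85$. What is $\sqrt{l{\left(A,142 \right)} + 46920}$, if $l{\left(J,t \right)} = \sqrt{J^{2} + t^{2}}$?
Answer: $\frac{\sqrt{187680 + 2 \sqrt{89305}}}{2} \approx 216.95$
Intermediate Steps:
$A = - \frac{93}{2}$ ($A = -4 + \frac{1}{2} \left(-85\right) = -4 - \frac{85}{2} = - \frac{93}{2} \approx -46.5$)
$\sqrt{l{\left(A,142 \right)} + 46920} = \sqrt{\sqrt{\left(- \frac{93}{2}\right)^{2} + 142^{2}} + 46920} = \sqrt{\sqrt{\frac{8649}{4} + 20164} + 46920} = \sqrt{\sqrt{\frac{89305}{4}} + 46920} = \sqrt{\frac{\sqrt{89305}}{2} + 46920} = \sqrt{46920 + \frac{\sqrt{89305}}{2}}$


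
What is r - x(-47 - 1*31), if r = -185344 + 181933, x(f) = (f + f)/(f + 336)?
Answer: -146647/43 ≈ -3410.4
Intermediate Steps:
x(f) = 2*f/(336 + f) (x(f) = (2*f)/(336 + f) = 2*f/(336 + f))
r = -3411
r - x(-47 - 1*31) = -3411 - 2*(-47 - 1*31)/(336 + (-47 - 1*31)) = -3411 - 2*(-47 - 31)/(336 + (-47 - 31)) = -3411 - 2*(-78)/(336 - 78) = -3411 - 2*(-78)/258 = -3411 - 1*(-26/43) = -3411 + 26/43 = -146647/43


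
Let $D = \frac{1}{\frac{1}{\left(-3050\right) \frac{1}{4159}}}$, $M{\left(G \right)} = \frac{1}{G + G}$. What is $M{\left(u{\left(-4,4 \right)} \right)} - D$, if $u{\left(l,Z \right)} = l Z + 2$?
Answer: $\frac{81241}{116452} \approx 0.69763$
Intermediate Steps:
$u{\left(l,Z \right)} = 2 + Z l$ ($u{\left(l,Z \right)} = Z l + 2 = 2 + Z l$)
$M{\left(G \right)} = \frac{1}{2 G}$
$D = - \frac{3050}{4159}$ ($D = \frac{1}{\frac{1}{\left(-3050\right) \frac{1}{4159}}} = \frac{1}{\frac{1}{- \frac{3050}{4159}}} = \frac{1}{- \frac{4159}{3050}} = - \frac{3050}{4159} \approx -0.73335$)
$M{\left(u{\left(-4,4 \right)} \right)} - D = \frac{1}{2 \left(2 + 4 \left(-4\right)\right)} - - \frac{3050}{4159} = \frac{1}{2 \left(2 - 16\right)} + \frac{3050}{4159} = \frac{1}{2 \left(-14\right)} + \frac{3050}{4159} = \frac{1}{2} \left(- \frac{1}{14}\right) + \frac{3050}{4159} = - \frac{1}{28} + \frac{3050}{4159} = \frac{81241}{116452}$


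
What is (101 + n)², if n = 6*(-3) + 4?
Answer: 7569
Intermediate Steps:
n = -14 (n = -18 + 4 = -14)
(101 + n)² = (101 - 14)² = 87² = 7569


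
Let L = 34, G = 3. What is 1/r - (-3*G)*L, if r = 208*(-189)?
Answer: 12029471/39312 ≈ 306.00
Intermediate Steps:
r = -39312
1/r - (-3*G)*L = 1/(-39312) - (-3*3)*34 = -1/39312 - (-9)*34 = -1/39312 - 1*(-306) = -1/39312 + 306 = 12029471/39312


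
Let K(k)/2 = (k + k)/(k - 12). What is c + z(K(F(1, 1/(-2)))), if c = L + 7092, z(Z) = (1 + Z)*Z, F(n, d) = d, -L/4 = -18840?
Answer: 51532616/625 ≈ 82452.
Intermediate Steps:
L = 75360 (L = -4*(-18840) = 75360)
K(k) = 4*k/(-12 + k) (K(k) = 2*((k + k)/(k - 12)) = 2*((2*k)/(-12 + k)) = 2*(2*k/(-12 + k)) = 4*k/(-12 + k))
z(Z) = Z*(1 + Z)
c = 82452 (c = 75360 + 7092 = 82452)
c + z(K(F(1, 1/(-2)))) = 82452 + (4/(-2*(-12 + 1/(-2))))*(1 + 4/(-2*(-12 + 1/(-2)))) = 82452 + (4*(-½)/(-12 - ½))*(1 + 4*(-½)/(-12 - ½)) = 82452 + (4*(-½)/(-25/2))*(1 + 4*(-½)/(-25/2)) = 82452 + (4*(-½)*(-2/25))*(1 + 4*(-½)*(-2/25)) = 82452 + 4*(1 + 4/25)/25 = 82452 + (4/25)*(29/25) = 82452 + 116/625 = 51532616/625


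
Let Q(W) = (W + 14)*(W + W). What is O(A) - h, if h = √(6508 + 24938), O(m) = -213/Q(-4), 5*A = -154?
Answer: 213/80 - 3*√3494 ≈ -174.67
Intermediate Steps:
A = -154/5 (A = (⅕)*(-154) = -154/5 ≈ -30.800)
Q(W) = 2*W*(14 + W) (Q(W) = (14 + W)*(2*W) = 2*W*(14 + W))
O(m) = 213/80 (O(m) = -213*(-1/(8*(14 - 4))) = -213/(2*(-4)*10) = -213/(-80) = -213*(-1/80) = 213/80)
h = 3*√3494 (h = √31446 = 3*√3494 ≈ 177.33)
O(A) - h = 213/80 - 3*√3494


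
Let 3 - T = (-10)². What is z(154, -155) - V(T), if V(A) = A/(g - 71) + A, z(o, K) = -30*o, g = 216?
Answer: -655738/145 ≈ -4522.3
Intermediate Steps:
T = -97 (T = 3 - 1*(-10)² = 3 - 1*100 = 3 - 100 = -97)
V(A) = 146*A/145 (V(A) = A/(216 - 71) + A = A/145 + A = 146*A/145)
z(154, -155) - V(T) = -30*154 - 146*(-97)/145 = -4620 - 1*(-14162/145) = -4620 + 14162/145 = -655738/145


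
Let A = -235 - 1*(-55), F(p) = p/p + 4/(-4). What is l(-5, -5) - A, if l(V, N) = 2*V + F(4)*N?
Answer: 170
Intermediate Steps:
F(p) = 0 (F(p) = 1 + 4*(-¼) = 1 - 1 = 0)
A = -180 (A = -235 + 55 = -180)
l(V, N) = 2*V (l(V, N) = 2*V + 0*N = 2*V + 0 = 2*V)
l(-5, -5) - A = 2*(-5) - 1*(-180) = -10 + 180 = 170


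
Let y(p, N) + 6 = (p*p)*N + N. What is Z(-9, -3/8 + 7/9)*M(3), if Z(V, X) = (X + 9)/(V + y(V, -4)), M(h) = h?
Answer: -677/8232 ≈ -0.082240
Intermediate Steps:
y(p, N) = -6 + N + N*p² (y(p, N) = -6 + ((p*p)*N + N) = -6 + (p²*N + N) = -6 + (N*p² + N) = -6 + (N + N*p²) = -6 + N + N*p²)
Z(V, X) = (9 + X)/(-10 + V - 4*V²) (Z(V, X) = (X + 9)/(V + (-6 - 4 - 4*V²)) = (9 + X)/(V + (-10 - 4*V²)) = (9 + X)/(-10 + V - 4*V²))
Z(-9, -3/8 + 7/9)*M(3) = ((-9 - (-3/8 + 7/9))/(10 - 1*(-9) + 4*(-9)²))*3 = ((-9 - (-3*⅛ + 7*(⅑)))/(10 + 9 + 4*81))*3 = ((-9 - (-3/8 + 7/9))/(10 + 9 + 324))*3 = ((-9 - 1*29/72)/343)*3 = ((-9 - 29/72)/343)*3 = ((1/343)*(-677/72))*3 = -677/24696*3 = -677/8232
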